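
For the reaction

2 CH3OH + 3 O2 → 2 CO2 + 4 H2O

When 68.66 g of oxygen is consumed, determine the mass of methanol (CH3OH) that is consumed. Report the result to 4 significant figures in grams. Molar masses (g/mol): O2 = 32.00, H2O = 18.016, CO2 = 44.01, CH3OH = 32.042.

45.83 g

n(O2) = 68.660 g / 32.00 g/mol = 2.1456 mol.
From the equation the O2:CH3OH mole ratio is 3:2, so n(CH3OH) = 2.1456 × 2/3 = 1.4304 mol.
Mass of CH3OH = 1.4304 mol × 32.042 g/mol = 45.833 g.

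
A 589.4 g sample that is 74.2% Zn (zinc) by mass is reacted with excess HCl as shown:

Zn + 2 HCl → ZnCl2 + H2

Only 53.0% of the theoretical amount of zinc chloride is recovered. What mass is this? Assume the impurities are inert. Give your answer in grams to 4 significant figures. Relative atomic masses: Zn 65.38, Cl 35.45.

Pure Zn available = 589.4 g × 0.742 = 437.33 g.
M(Zn) = 65.38 g/mol.
M(ZnCl2) = 65.38 + 2(35.45) = 136.28 g/mol.
n(Zn) = 437.33 g / 65.38 g/mol = 6.6891 mol.
From the equation the Zn:ZnCl2 mole ratio is 1:1, so n(ZnCl2) = 6.6891 × 1/1 = 6.6891 mol.
Mass of ZnCl2 = 6.6891 mol × 136.28 g/mol = 911.59 g.
Actual mass collected = 911.59 g × 0.530 = 483.14 g.

483.1 g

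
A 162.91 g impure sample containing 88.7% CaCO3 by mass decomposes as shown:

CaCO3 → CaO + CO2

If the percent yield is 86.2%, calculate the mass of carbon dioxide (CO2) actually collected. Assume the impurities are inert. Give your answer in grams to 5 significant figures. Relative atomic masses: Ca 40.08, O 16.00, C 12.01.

54.770 g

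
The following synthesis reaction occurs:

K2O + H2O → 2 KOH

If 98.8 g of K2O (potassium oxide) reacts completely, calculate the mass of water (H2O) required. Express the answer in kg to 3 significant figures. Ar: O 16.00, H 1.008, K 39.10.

0.0189 kg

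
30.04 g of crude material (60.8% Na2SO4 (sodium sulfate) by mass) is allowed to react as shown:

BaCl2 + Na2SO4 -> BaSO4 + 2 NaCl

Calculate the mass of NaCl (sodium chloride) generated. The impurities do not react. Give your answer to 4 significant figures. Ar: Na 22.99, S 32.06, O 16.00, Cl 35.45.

Mass of pure Na2SO4 = 30.04 g × 0.608 = 18.264 g.
M(Na2SO4) = 2(22.99) + 32.06 + 4(16.00) = 142.04 g/mol.
M(NaCl) = 22.99 + 35.45 = 58.44 g/mol.
n(Na2SO4) = 18.264 g / 142.04 g/mol = 0.12859 mol.
From the equation the Na2SO4:NaCl mole ratio is 1:2, so n(NaCl) = 0.12859 × 2/1 = 0.25717 mol.
Mass of NaCl = 0.25717 mol × 58.44 g/mol = 15.029 g.

15.03 g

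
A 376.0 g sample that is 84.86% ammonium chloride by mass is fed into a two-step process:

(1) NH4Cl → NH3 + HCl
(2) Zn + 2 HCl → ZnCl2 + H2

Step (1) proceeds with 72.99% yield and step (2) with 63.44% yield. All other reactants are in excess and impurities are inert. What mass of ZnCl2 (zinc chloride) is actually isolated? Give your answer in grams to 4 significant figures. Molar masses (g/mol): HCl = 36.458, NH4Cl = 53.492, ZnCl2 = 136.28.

Pure NH4Cl = 376.0 × 0.8486 = 319.07 g.
n(NH4Cl) = 319.07 / 53.492 = 5.9649 mol.
Step 1 (NH4Cl:HCl = 1:1): theoretical n(HCl) = 5.9649 mol; at 72.99% yield, n(HCl) = 4.3538 mol.
Step 2 (HCl:ZnCl2 = 2:1): theoretical n(ZnCl2) = 2.1769 mol, so theoretical mass = 2.1769 × 136.28 = 296.67 g.
At 63.44% yield, actual mass of ZnCl2 = 296.67 × 0.6344 = 188.20 g.

188.2 g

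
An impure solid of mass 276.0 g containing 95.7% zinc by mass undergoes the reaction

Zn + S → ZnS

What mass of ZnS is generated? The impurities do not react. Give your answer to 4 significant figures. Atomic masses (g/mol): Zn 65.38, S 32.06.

Mass of pure Zn = 276.0 g × 0.957 = 264.13 g.
M(Zn) = 65.38 g/mol.
M(ZnS) = 65.38 + 32.06 = 97.44 g/mol.
n(Zn) = 264.13 g / 65.38 g/mol = 4.0400 mol.
From the equation the Zn:ZnS mole ratio is 1:1, so n(ZnS) = 4.0400 × 1/1 = 4.0400 mol.
Mass of ZnS = 4.0400 mol × 97.44 g/mol = 393.65 g.

393.7 g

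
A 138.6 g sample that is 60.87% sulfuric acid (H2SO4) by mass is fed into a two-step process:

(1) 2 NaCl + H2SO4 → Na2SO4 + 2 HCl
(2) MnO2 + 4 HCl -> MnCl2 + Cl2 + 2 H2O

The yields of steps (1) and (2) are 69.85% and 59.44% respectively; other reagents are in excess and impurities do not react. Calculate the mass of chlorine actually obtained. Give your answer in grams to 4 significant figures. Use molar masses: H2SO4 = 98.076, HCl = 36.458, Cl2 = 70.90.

12.66 g

Pure H2SO4 = 138.6 × 0.6087 = 84.366 g.
n(H2SO4) = 84.366 / 98.076 = 0.86021 mol.
Step 1 (H2SO4:HCl = 1:2): theoretical n(HCl) = 1.7204 mol; at 69.85% yield, n(HCl) = 1.2017 mol.
Step 2 (HCl:Cl2 = 4:1): theoretical n(Cl2) = 0.30043 mol, so theoretical mass = 0.30043 × 70.90 = 21.300 g.
At 59.44% yield, actual mass of Cl2 = 21.300 × 0.5944 = 12.661 g.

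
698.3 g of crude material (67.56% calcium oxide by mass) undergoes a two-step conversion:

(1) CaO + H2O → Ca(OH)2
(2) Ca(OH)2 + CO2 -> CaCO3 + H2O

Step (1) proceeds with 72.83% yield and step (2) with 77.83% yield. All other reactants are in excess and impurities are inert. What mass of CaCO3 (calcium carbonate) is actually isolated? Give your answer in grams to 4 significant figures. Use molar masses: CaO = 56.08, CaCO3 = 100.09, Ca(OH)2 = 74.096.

477.3 g

Pure CaO = 698.3 × 0.6756 = 471.77 g.
n(CaO) = 471.77 / 56.08 = 8.4125 mol.
Step 1 (CaO:Ca(OH)2 = 1:1): theoretical n(Ca(OH)2) = 8.4125 mol; at 72.83% yield, n(Ca(OH)2) = 6.1268 mol.
Step 2 (Ca(OH)2:CaCO3 = 1:1): theoretical n(CaCO3) = 6.1268 mol, so theoretical mass = 6.1268 × 100.09 = 613.23 g.
At 77.83% yield, actual mass of CaCO3 = 613.23 × 0.7783 = 477.28 g.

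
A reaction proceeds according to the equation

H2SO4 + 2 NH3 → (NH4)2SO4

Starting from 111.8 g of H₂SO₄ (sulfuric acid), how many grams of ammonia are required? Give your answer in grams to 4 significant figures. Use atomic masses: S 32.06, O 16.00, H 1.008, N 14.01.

M(H2SO4) = 2(1.008) + 32.06 + 4(16.00) = 98.076 g/mol.
M(NH3) = 14.01 + 3(1.008) = 17.034 g/mol.
n(H2SO4) = 111.80 g / 98.076 g/mol = 1.1399 mol.
From the equation the H2SO4:NH3 mole ratio is 1:2, so n(NH3) = 1.1399 × 2/1 = 2.2799 mol.
Mass of NH3 = 2.2799 mol × 17.034 g/mol = 38.835 g.

38.84 g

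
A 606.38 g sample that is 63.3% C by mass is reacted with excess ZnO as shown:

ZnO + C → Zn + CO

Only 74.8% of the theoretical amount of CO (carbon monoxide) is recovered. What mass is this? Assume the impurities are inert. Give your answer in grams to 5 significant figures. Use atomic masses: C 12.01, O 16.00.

669.61 g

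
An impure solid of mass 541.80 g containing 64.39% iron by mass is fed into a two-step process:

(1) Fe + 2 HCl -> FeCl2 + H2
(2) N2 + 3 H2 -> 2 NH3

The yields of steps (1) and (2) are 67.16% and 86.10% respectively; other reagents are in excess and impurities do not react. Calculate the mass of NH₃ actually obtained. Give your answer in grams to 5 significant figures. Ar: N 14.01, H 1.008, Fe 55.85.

Pure Fe = 541.80 × 0.6439 = 348.865 g.
M(Fe) = 55.85 g/mol.
M(NH3) = 14.01 + 3(1.008) = 17.034 g/mol.
n(Fe) = 348.865 / 55.85 = 6.24646 mol.
Step 1 (Fe:H2 = 1:1): theoretical n(H2) = 6.24646 mol; at 67.16% yield, n(H2) = 4.19513 mol.
Step 2 (H2:NH3 = 3:2): theoretical n(NH3) = 2.79675 mol, so theoretical mass = 2.79675 × 17.034 = 47.6398 g.
At 86.10% yield, actual mass of NH3 = 47.6398 × 0.8610 = 41.0179 g.

41.018 g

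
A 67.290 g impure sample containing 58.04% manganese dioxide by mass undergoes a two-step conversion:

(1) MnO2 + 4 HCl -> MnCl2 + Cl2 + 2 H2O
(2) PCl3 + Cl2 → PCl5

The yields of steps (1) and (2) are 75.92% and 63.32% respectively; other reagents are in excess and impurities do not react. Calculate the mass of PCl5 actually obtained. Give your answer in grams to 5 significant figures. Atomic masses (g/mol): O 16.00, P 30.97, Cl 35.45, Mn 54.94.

Pure MnO2 = 67.290 × 0.5804 = 39.0551 g.
M(MnO2) = 54.94 + 2(16.00) = 86.94 g/mol.
M(PCl5) = 30.97 + 5(35.45) = 208.22 g/mol.
n(MnO2) = 39.0551 / 86.94 = 0.449219 mol.
Step 1 (MnO2:Cl2 = 1:1): theoretical n(Cl2) = 0.449219 mol; at 75.92% yield, n(Cl2) = 0.341047 mol.
Step 2 (Cl2:PCl5 = 1:1): theoretical n(PCl5) = 0.341047 mol, so theoretical mass = 0.341047 × 208.22 = 71.0128 g.
At 63.32% yield, actual mass of PCl5 = 71.0128 × 0.6332 = 44.9653 g.

44.965 g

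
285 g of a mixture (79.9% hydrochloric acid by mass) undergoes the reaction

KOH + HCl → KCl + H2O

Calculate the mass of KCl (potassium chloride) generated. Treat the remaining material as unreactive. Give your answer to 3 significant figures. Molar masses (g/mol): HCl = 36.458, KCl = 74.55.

Mass of pure HCl = 285 g × 0.799 = 227.7 g.
n(HCl) = 227.7 g / 36.458 g/mol = 6.246 mol.
From the equation the HCl:KCl mole ratio is 1:1, so n(KCl) = 6.246 × 1/1 = 6.246 mol.
Mass of KCl = 6.246 mol × 74.55 g/mol = 465.6 g.

466 g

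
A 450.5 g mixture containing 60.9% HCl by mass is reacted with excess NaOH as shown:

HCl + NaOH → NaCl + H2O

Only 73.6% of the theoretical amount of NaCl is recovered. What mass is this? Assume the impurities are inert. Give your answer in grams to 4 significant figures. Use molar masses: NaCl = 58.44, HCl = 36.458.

323.7 g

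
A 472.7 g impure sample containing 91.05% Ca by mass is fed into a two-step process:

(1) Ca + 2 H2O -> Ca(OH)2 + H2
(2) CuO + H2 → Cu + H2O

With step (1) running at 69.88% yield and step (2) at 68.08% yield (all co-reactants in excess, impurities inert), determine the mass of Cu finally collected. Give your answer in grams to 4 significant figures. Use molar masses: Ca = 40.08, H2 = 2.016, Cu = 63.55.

324.7 g

Pure Ca = 472.7 × 0.9105 = 430.39 g.
n(Ca) = 430.39 / 40.08 = 10.738 mol.
Step 1 (Ca:H2 = 1:1): theoretical n(H2) = 10.738 mol; at 69.88% yield, n(H2) = 7.5040 mol.
Step 2 (H2:Cu = 1:1): theoretical n(Cu) = 7.5040 mol, so theoretical mass = 7.5040 × 63.55 = 476.88 g.
At 68.08% yield, actual mass of Cu = 476.88 × 0.6808 = 324.66 g.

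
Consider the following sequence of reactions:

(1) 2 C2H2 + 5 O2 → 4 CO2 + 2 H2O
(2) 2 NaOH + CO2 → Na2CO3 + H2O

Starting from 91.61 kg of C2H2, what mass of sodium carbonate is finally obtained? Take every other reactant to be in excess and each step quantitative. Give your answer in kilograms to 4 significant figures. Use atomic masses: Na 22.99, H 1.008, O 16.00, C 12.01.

M(C2H2) = 2(12.01) + 2(1.008) = 26.036 g/mol.
M(Na2CO3) = 2(22.99) + 12.01 + 3(16.00) = 105.99 g/mol.
91.61 kg = 91610 g.
n(C2H2) = 91610 / 26.036 = 3518.6 mol.
Step 1 gives a 2:4 ratio of C2H2 to CO2, so n(CO2) = 7037.2 mol.
In step 2 the CO2:Na2CO3 ratio is 1:1, so n(Na2CO3) = 7037.2 mol.
Mass of Na2CO3 = 7037.2 × 105.99 = 745870 g = 745.9 kg.

745.9 kg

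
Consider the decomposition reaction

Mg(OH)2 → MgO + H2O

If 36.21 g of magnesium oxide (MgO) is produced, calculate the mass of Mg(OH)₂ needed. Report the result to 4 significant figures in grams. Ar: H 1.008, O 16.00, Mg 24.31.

M(MgO) = 24.31 + 16.00 = 40.31 g/mol.
M(Mg(OH)2) = 24.31 + 2(16.00) + 2(1.008) = 58.326 g/mol.
n(MgO) = 36.210 g / 40.31 g/mol = 0.89829 mol.
From the equation the MgO:Mg(OH)2 mole ratio is 1:1, so n(Mg(OH)2) = 0.89829 × 1/1 = 0.89829 mol.
Mass of Mg(OH)2 = 0.89829 mol × 58.326 g/mol = 52.394 g.

52.39 g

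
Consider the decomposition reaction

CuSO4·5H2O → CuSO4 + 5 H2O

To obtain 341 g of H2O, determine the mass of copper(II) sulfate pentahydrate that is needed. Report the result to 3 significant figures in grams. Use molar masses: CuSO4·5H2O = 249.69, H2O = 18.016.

945 g

n(H2O) = 341.0 g / 18.016 g/mol = 18.93 mol.
From the equation the H2O:CuSO4·5H2O mole ratio is 5:1, so n(CuSO4·5H2O) = 18.93 × 1/5 = 3.786 mol.
Mass of CuSO4·5H2O = 3.786 mol × 249.69 g/mol = 945.2 g.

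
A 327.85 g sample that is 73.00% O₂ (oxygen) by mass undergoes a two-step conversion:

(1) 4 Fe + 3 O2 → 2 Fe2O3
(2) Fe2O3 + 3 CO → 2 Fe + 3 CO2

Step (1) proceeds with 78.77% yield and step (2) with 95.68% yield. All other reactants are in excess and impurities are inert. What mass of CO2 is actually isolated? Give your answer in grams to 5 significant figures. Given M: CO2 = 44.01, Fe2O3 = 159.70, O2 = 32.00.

496.15 g

Pure O2 = 327.85 × 0.7300 = 239.331 g.
n(O2) = 239.331 / 32.00 = 7.47908 mol.
Step 1 (O2:Fe2O3 = 3:2): theoretical n(Fe2O3) = 4.98605 mol; at 78.77% yield, n(Fe2O3) = 3.92751 mol.
Step 2 (Fe2O3:CO2 = 1:3): theoretical n(CO2) = 11.7825 mol, so theoretical mass = 11.7825 × 44.01 = 518.550 g.
At 95.68% yield, actual mass of CO2 = 518.550 × 0.9568 = 496.148 g.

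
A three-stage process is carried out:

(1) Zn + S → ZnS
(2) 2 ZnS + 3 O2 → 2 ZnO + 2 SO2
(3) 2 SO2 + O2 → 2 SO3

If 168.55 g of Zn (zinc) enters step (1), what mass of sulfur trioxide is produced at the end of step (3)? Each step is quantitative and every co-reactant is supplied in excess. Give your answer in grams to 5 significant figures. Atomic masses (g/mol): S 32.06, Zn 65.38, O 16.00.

M(Zn) = 65.38 g/mol.
M(SO3) = 32.06 + 3(16.00) = 80.06 g/mol.
n(Zn) = 168.55 / 65.38 = 2.57801 mol.
Reaction (1): Zn→ZnS ratio 1:1 ⇒ n(ZnS) = 2.57801 mol.
Reaction (2): ZnS→SO2 ratio 2:2 ⇒ n(SO2) = 2.57801 mol.
Reaction (3): SO2→SO3 ratio 2:2 ⇒ n(SO3) = 2.57801 mol.
Mass of SO3 = 2.57801 × 80.06 = 206.395 g.

206.40 g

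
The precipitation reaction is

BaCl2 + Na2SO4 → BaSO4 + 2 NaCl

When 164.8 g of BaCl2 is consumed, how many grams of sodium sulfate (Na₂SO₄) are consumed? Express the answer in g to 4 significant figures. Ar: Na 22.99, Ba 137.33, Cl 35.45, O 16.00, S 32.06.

M(BaCl2) = 137.33 + 2(35.45) = 208.23 g/mol.
M(Na2SO4) = 2(22.99) + 32.06 + 4(16.00) = 142.04 g/mol.
n(BaCl2) = 164.80 g / 208.23 g/mol = 0.79143 mol.
From the equation the BaCl2:Na2SO4 mole ratio is 1:1, so n(Na2SO4) = 0.79143 × 1/1 = 0.79143 mol.
Mass of Na2SO4 = 0.79143 mol × 142.04 g/mol = 112.42 g.

112.4 g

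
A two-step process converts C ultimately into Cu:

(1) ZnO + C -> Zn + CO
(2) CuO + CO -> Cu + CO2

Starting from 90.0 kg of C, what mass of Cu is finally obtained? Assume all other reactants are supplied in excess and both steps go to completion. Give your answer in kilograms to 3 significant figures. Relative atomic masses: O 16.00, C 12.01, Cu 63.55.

M(C) = 12.01 g/mol.
M(Cu) = 63.55 g/mol.
90.0 kg = 90000 g.
n(C) = 90000 / 12.01 = 7494 mol.
Step 1 gives a 1:1 ratio of C to CO, so n(CO) = 7494 mol.
In step 2 the CO:Cu ratio is 1:1, so n(Cu) = 7494 mol.
Mass of Cu = 7494 × 63.55 = 476200 g = 476 kg.

476 kg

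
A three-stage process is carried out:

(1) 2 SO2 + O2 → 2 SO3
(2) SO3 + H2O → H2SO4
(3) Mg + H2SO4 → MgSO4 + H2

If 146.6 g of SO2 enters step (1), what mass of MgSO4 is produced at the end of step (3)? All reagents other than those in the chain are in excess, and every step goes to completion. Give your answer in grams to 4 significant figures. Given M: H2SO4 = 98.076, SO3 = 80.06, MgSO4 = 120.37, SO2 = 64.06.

275.5 g

n(SO2) = 146.6 / 64.06 = 2.2885 mol.
Reaction (1): SO2→SO3 ratio 2:2 ⇒ n(SO3) = 2.2885 mol.
Reaction (2): SO3→H2SO4 ratio 1:1 ⇒ n(H2SO4) = 2.2885 mol.
Reaction (3): H2SO4→MgSO4 ratio 1:1 ⇒ n(MgSO4) = 2.2885 mol.
Mass of MgSO4 = 2.2885 × 120.37 = 275.46 g.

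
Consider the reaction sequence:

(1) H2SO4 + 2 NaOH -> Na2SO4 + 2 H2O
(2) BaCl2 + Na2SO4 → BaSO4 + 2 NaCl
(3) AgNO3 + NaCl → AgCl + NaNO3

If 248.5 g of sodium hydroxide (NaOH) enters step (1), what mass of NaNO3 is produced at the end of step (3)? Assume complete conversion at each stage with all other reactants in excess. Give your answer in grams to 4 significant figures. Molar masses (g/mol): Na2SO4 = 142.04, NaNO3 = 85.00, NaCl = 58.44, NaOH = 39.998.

n(NaOH) = 248.5 / 39.998 = 6.2128 mol.
Reaction (1): NaOH→Na2SO4 ratio 2:1 ⇒ n(Na2SO4) = 3.1064 mol.
Reaction (2): Na2SO4→NaCl ratio 1:2 ⇒ n(NaCl) = 6.2128 mol.
Reaction (3): NaCl→NaNO3 ratio 1:1 ⇒ n(NaNO3) = 6.2128 mol.
Mass of NaNO3 = 6.2128 × 85.00 = 528.09 g.

528.1 g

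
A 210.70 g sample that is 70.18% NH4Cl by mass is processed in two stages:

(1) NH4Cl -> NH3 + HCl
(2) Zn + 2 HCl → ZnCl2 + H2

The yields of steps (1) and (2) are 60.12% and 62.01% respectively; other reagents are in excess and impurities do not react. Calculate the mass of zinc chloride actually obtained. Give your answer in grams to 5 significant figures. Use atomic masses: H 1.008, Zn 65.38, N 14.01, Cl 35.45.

Pure NH4Cl = 210.70 × 0.7018 = 147.869 g.
M(NH4Cl) = 14.01 + 4(1.008) + 35.45 = 53.492 g/mol.
M(ZnCl2) = 65.38 + 2(35.45) = 136.28 g/mol.
n(NH4Cl) = 147.869 / 53.492 = 2.76432 mol.
Step 1 (NH4Cl:HCl = 1:1): theoretical n(HCl) = 2.76432 mol; at 60.12% yield, n(HCl) = 1.66191 mol.
Step 2 (HCl:ZnCl2 = 2:1): theoretical n(ZnCl2) = 0.830956 mol, so theoretical mass = 0.830956 × 136.28 = 113.243 g.
At 62.01% yield, actual mass of ZnCl2 = 113.243 × 0.6201 = 70.2218 g.

70.222 g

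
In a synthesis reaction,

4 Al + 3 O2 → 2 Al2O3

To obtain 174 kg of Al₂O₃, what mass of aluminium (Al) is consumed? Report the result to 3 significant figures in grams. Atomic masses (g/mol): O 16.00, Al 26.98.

M(Al2O3) = 2(26.98) + 3(16.00) = 101.96 g/mol.
M(Al) = 26.98 g/mol.
Convert: 174 kg = 174000 g.
n(Al2O3) = 174000 g / 101.96 g/mol = 1707 mol.
From the equation the Al2O3:Al mole ratio is 2:4, so n(Al) = 1707 × 4/2 = 3413 mol.
Mass of Al = 3413 mol × 26.98 g/mol = 92090 g.

92100 g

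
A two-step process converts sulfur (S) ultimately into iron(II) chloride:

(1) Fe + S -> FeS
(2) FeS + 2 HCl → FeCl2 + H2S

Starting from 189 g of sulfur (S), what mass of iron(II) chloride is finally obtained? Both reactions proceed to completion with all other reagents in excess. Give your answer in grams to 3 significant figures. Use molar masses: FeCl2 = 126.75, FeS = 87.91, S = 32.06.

n(S) = 189.0 / 32.06 = 5.895 mol.
Step 1 gives a 1:1 ratio of S to FeS, so n(FeS) = 5.895 mol.
In step 2 the FeS:FeCl2 ratio is 1:1, so n(FeCl2) = 5.895 mol.
Mass of FeCl2 = 5.895 × 126.75 = 747.2 g.

747 g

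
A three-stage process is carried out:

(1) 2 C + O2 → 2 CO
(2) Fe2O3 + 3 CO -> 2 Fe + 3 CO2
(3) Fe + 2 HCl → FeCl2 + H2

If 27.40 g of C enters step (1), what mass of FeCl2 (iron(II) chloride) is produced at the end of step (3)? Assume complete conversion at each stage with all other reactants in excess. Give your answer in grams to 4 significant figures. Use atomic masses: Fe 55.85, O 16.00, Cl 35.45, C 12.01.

M(C) = 12.01 g/mol.
M(FeCl2) = 55.85 + 2(35.45) = 126.75 g/mol.
n(C) = 27.40 / 12.01 = 2.2814 mol.
Reaction (1): C→CO ratio 2:2 ⇒ n(CO) = 2.2814 mol.
Reaction (2): CO→Fe ratio 3:2 ⇒ n(Fe) = 1.5210 mol.
Reaction (3): Fe→FeCl2 ratio 1:1 ⇒ n(FeCl2) = 1.5210 mol.
Mass of FeCl2 = 1.5210 × 126.75 = 192.78 g.

192.8 g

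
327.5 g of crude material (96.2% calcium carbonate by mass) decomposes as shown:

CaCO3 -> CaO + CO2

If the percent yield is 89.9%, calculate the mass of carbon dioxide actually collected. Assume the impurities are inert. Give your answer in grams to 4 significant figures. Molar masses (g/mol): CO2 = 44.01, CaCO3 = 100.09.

124.5 g

Pure CaCO3 available = 327.5 g × 0.962 = 315.06 g.
n(CaCO3) = 315.06 g / 100.09 g/mol = 3.1477 mol.
From the equation the CaCO3:CO2 mole ratio is 1:1, so n(CO2) = 3.1477 × 1/1 = 3.1477 mol.
Mass of CO2 = 3.1477 mol × 44.01 g/mol = 138.53 g.
Actual mass collected = 138.53 g × 0.899 = 124.54 g.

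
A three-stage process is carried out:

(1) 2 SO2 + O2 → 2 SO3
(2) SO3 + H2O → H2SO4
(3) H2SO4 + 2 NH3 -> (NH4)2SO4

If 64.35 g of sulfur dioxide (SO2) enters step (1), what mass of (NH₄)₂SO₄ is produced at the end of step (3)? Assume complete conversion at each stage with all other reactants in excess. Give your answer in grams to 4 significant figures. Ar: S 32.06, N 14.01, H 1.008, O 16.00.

132.7 g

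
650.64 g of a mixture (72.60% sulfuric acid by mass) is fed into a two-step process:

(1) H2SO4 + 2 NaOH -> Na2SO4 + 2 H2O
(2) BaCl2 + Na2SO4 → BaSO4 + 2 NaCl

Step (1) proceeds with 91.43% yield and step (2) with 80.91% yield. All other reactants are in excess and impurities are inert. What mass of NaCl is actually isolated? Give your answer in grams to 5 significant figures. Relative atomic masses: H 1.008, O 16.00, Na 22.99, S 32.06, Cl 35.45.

Pure H2SO4 = 650.64 × 0.7260 = 472.365 g.
M(H2SO4) = 2(1.008) + 32.06 + 4(16.00) = 98.076 g/mol.
M(NaCl) = 22.99 + 35.45 = 58.44 g/mol.
n(H2SO4) = 472.365 / 98.076 = 4.81631 mol.
Step 1 (H2SO4:Na2SO4 = 1:1): theoretical n(Na2SO4) = 4.81631 mol; at 91.43% yield, n(Na2SO4) = 4.40355 mol.
Step 2 (Na2SO4:NaCl = 1:2): theoretical n(NaCl) = 8.80711 mol, so theoretical mass = 8.80711 × 58.44 = 514.687 g.
At 80.91% yield, actual mass of NaCl = 514.687 × 0.8091 = 416.434 g.

416.43 g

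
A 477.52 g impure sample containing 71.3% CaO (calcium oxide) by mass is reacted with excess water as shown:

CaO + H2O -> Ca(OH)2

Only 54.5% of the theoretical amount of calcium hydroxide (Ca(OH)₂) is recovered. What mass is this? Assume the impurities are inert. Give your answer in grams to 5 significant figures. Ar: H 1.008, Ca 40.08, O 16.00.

245.17 g

Pure CaO available = 477.52 g × 0.713 = 340.472 g.
M(CaO) = 40.08 + 16.00 = 56.08 g/mol.
M(Ca(OH)2) = 40.08 + 2(16.00) + 2(1.008) = 74.096 g/mol.
n(CaO) = 340.472 g / 56.08 g/mol = 6.07118 mol.
From the equation the CaO:Ca(OH)2 mole ratio is 1:1, so n(Ca(OH)2) = 6.07118 × 1/1 = 6.07118 mol.
Mass of Ca(OH)2 = 6.07118 mol × 74.096 g/mol = 449.850 g.
Actual mass collected = 449.850 g × 0.545 = 245.168 g.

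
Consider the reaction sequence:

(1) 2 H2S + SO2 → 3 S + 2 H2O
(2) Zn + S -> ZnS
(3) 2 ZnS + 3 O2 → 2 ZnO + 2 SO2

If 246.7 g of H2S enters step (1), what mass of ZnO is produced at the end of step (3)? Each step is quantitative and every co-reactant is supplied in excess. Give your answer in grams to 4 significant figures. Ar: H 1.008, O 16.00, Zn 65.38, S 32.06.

883.8 g

M(H2S) = 2(1.008) + 32.06 = 34.076 g/mol.
M(ZnO) = 65.38 + 16.00 = 81.38 g/mol.
n(H2S) = 246.7 / 34.076 = 7.2397 mol.
Reaction (1): H2S→S ratio 2:3 ⇒ n(S) = 10.860 mol.
Reaction (2): S→ZnS ratio 1:1 ⇒ n(ZnS) = 10.860 mol.
Reaction (3): ZnS→ZnO ratio 2:2 ⇒ n(ZnO) = 10.860 mol.
Mass of ZnO = 10.860 × 81.38 = 883.75 g.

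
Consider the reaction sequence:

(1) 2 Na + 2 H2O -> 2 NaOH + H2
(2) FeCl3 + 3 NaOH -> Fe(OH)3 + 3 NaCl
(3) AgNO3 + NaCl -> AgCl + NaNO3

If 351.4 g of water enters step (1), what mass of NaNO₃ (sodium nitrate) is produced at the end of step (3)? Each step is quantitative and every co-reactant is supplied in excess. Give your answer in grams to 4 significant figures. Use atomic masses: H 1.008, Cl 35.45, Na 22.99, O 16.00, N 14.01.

1658 g

M(H2O) = 2(1.008) + 16.00 = 18.016 g/mol.
M(NaNO3) = 22.99 + 14.01 + 3(16.00) = 85.00 g/mol.
n(H2O) = 351.4 / 18.016 = 19.505 mol.
Reaction (1): H2O→NaOH ratio 2:2 ⇒ n(NaOH) = 19.505 mol.
Reaction (2): NaOH→NaCl ratio 3:3 ⇒ n(NaCl) = 19.505 mol.
Reaction (3): NaCl→NaNO3 ratio 1:1 ⇒ n(NaNO3) = 19.505 mol.
Mass of NaNO3 = 19.505 × 85.00 = 1657.9 g.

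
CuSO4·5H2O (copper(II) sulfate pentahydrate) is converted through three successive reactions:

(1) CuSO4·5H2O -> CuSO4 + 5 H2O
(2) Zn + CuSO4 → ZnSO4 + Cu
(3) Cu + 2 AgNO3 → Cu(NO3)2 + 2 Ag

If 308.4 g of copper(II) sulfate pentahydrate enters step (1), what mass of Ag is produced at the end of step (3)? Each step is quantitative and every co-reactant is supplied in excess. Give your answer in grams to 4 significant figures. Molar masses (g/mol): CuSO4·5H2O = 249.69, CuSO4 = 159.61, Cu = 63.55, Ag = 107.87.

266.5 g

n(CuSO4·5H2O) = 308.4 / 249.69 = 1.2351 mol.
Reaction (1): CuSO4·5H2O→CuSO4 ratio 1:1 ⇒ n(CuSO4) = 1.2351 mol.
Reaction (2): CuSO4→Cu ratio 1:1 ⇒ n(Cu) = 1.2351 mol.
Reaction (3): Cu→Ag ratio 1:2 ⇒ n(Ag) = 2.4703 mol.
Mass of Ag = 2.4703 × 107.87 = 266.47 g.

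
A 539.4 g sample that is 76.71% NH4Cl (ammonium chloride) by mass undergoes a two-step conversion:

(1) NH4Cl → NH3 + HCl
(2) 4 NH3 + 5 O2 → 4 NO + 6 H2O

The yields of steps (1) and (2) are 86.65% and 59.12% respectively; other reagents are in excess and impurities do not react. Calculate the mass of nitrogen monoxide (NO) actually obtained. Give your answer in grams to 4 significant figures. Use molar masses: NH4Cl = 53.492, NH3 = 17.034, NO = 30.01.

118.9 g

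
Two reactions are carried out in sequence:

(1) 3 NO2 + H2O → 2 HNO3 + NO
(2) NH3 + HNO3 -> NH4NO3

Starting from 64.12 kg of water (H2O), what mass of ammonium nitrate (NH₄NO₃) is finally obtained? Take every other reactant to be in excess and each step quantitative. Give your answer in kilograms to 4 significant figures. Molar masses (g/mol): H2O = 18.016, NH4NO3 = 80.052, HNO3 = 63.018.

569.8 kg

64.12 kg = 64120 g.
n(H2O) = 64120 / 18.016 = 3559.1 mol.
Step 1 gives a 1:2 ratio of H2O to HNO3, so n(HNO3) = 7118.1 mol.
In step 2 the HNO3:NH4NO3 ratio is 1:1, so n(NH4NO3) = 7118.1 mol.
Mass of NH4NO3 = 7118.1 × 80.052 = 569820 g = 569.8 kg.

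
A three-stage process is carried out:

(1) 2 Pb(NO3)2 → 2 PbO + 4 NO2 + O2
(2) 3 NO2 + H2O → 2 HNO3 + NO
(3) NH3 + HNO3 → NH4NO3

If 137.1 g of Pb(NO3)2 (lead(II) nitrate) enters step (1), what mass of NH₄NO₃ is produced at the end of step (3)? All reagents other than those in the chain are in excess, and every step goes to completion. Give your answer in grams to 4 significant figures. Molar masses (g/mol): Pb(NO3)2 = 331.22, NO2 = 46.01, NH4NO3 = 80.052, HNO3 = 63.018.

n(Pb(NO3)2) = 137.1 / 331.22 = 0.41392 mol.
Reaction (1): Pb(NO3)2→NO2 ratio 2:4 ⇒ n(NO2) = 0.82785 mol.
Reaction (2): NO2→HNO3 ratio 3:2 ⇒ n(HNO3) = 0.55190 mol.
Reaction (3): HNO3→NH4NO3 ratio 1:1 ⇒ n(NH4NO3) = 0.55190 mol.
Mass of NH4NO3 = 0.55190 × 80.052 = 44.181 g.

44.18 g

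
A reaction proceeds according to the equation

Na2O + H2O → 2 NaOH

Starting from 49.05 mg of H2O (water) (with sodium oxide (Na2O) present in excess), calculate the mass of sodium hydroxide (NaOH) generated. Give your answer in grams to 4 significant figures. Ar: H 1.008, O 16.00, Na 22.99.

M(H2O) = 2(1.008) + 16.00 = 18.016 g/mol.
M(NaOH) = 22.99 + 16.00 + 1.008 = 39.998 g/mol.
Convert: 49.05 mg = 0.049050 g.
n(H2O) = 0.049050 g / 18.016 g/mol = 0.0027226 mol.
From the equation the H2O:NaOH mole ratio is 1:2, so n(NaOH) = 0.0027226 × 2/1 = 0.0054452 mol.
Mass of NaOH = 0.0054452 mol × 39.998 g/mol = 0.21780 g.

0.2178 g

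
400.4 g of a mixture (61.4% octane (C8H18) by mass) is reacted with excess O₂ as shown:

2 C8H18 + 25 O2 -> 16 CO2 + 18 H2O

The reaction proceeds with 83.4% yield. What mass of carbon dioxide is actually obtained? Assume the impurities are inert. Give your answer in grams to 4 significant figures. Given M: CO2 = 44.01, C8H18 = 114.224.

632.0 g

Pure C8H18 available = 400.4 g × 0.614 = 245.85 g.
n(C8H18) = 245.85 g / 114.224 g/mol = 2.1523 mol.
From the equation the C8H18:CO2 mole ratio is 2:16, so n(CO2) = 2.1523 × 16/2 = 17.218 mol.
Mass of CO2 = 17.218 mol × 44.01 g/mol = 757.79 g.
Actual mass collected = 757.79 g × 0.834 = 631.99 g.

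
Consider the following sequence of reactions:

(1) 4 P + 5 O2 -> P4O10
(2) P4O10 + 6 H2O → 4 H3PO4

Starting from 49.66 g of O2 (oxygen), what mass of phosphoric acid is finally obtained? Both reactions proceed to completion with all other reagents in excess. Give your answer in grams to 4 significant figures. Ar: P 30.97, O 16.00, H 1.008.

M(O2) = 2(16.00) = 32.00 g/mol.
M(H3PO4) = 3(1.008) + 30.97 + 4(16.00) = 97.994 g/mol.
n(O2) = 49.660 / 32.00 = 1.5519 mol.
Step 1 gives a 5:1 ratio of O2 to P4O10, so n(P4O10) = 0.31037 mol.
In step 2 the P4O10:H3PO4 ratio is 1:4, so n(H3PO4) = 1.2415 mol.
Mass of H3PO4 = 1.2415 × 97.994 = 121.66 g.

121.7 g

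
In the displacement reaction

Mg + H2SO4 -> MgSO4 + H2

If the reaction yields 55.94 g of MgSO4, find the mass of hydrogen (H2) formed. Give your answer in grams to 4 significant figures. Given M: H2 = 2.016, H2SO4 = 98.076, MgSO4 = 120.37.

n(MgSO4) = 55.940 g / 120.37 g/mol = 0.46473 mol.
From the equation the MgSO4:H2 mole ratio is 1:1, so n(H2) = 0.46473 × 1/1 = 0.46473 mol.
Mass of H2 = 0.46473 mol × 2.016 g/mol = 0.93690 g.

0.9369 g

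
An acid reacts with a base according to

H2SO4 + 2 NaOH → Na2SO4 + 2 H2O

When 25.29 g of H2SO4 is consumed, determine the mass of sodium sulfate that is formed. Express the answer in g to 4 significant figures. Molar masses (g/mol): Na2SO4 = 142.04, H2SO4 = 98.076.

36.63 g

n(H2SO4) = 25.290 g / 98.076 g/mol = 0.25786 mol.
From the equation the H2SO4:Na2SO4 mole ratio is 1:1, so n(Na2SO4) = 0.25786 × 1/1 = 0.25786 mol.
Mass of Na2SO4 = 0.25786 mol × 142.04 g/mol = 36.627 g.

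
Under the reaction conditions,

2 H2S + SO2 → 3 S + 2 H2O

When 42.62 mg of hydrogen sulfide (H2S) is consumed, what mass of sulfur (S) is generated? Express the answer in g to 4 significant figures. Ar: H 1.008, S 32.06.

M(H2S) = 2(1.008) + 32.06 = 34.076 g/mol.
M(S) = 32.06 g/mol.
Convert: 42.62 mg = 0.042620 g.
n(H2S) = 0.042620 g / 34.076 g/mol = 0.0012507 mol.
From the equation the H2S:S mole ratio is 2:3, so n(S) = 0.0012507 × 3/2 = 0.0018761 mol.
Mass of S = 0.0018761 mol × 32.06 g/mol = 0.060148 g.

0.06015 g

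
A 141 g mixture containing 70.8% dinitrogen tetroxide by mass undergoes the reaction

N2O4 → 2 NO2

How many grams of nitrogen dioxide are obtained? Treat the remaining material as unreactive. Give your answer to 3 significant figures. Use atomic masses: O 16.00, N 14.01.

Mass of pure N2O4 = 141 g × 0.708 = 99.83 g.
M(N2O4) = 2(14.01) + 4(16.00) = 92.02 g/mol.
M(NO2) = 14.01 + 2(16.00) = 46.01 g/mol.
n(N2O4) = 99.83 g / 92.02 g/mol = 1.085 mol.
From the equation the N2O4:NO2 mole ratio is 1:2, so n(NO2) = 1.085 × 2/1 = 2.170 mol.
Mass of NO2 = 2.170 mol × 46.01 g/mol = 99.83 g.

99.8 g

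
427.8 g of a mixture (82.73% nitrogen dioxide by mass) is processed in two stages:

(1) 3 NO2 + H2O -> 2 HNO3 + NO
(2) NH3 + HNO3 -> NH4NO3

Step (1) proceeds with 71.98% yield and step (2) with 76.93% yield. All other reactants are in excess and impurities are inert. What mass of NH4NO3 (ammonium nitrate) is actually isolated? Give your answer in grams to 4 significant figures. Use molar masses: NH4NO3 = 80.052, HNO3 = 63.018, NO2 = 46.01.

227.3 g

Pure NO2 = 427.8 × 0.8273 = 353.92 g.
n(NO2) = 353.92 / 46.01 = 7.6922 mol.
Step 1 (NO2:HNO3 = 3:2): theoretical n(HNO3) = 5.1281 mol; at 71.98% yield, n(HNO3) = 3.6912 mol.
Step 2 (HNO3:NH4NO3 = 1:1): theoretical n(NH4NO3) = 3.6912 mol, so theoretical mass = 3.6912 × 80.052 = 295.49 g.
At 76.93% yield, actual mass of NH4NO3 = 295.49 × 0.7693 = 227.32 g.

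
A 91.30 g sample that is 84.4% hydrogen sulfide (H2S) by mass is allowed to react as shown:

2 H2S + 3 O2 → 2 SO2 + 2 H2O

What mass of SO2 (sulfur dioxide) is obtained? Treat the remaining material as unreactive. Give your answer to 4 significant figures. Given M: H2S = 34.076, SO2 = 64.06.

Mass of pure H2S = 91.30 g × 0.844 = 77.057 g.
n(H2S) = 77.057 g / 34.076 g/mol = 2.2613 mol.
From the equation the H2S:SO2 mole ratio is 2:2, so n(SO2) = 2.2613 × 2/2 = 2.2613 mol.
Mass of SO2 = 2.2613 mol × 64.06 g/mol = 144.86 g.

144.9 g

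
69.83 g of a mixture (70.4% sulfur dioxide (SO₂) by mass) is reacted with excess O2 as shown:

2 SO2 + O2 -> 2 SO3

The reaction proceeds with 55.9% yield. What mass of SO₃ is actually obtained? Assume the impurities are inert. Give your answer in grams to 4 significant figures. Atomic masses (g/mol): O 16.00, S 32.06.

Pure SO2 available = 69.83 g × 0.704 = 49.160 g.
M(SO2) = 32.06 + 2(16.00) = 64.06 g/mol.
M(SO3) = 32.06 + 3(16.00) = 80.06 g/mol.
n(SO2) = 49.160 g / 64.06 g/mol = 0.76741 mol.
From the equation the SO2:SO3 mole ratio is 2:2, so n(SO3) = 0.76741 × 2/2 = 0.76741 mol.
Mass of SO3 = 0.76741 mol × 80.06 g/mol = 61.439 g.
Actual mass collected = 61.439 g × 0.559 = 34.344 g.

34.34 g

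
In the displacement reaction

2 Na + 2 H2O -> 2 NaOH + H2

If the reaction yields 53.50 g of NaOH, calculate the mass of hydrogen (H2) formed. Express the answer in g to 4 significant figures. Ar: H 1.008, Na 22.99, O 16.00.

M(NaOH) = 22.99 + 16.00 + 1.008 = 39.998 g/mol.
M(H2) = 2(1.008) = 2.016 g/mol.
n(NaOH) = 53.500 g / 39.998 g/mol = 1.3376 mol.
From the equation the NaOH:H2 mole ratio is 2:1, so n(H2) = 1.3376 × 1/2 = 0.66878 mol.
Mass of H2 = 0.66878 mol × 2.016 g/mol = 1.3483 g.

1.348 g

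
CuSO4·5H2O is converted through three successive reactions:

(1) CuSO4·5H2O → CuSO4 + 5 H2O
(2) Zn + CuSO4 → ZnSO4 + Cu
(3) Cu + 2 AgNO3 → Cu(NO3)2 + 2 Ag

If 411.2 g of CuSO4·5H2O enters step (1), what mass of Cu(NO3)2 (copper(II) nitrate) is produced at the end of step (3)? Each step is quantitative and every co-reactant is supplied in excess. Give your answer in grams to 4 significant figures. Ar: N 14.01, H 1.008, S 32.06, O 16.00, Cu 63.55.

M(CuSO4·5H2O) = 63.55 + 32.06 + 9(16.00) + 10(1.008) = 249.69 g/mol.
M(Cu(NO3)2) = 63.55 + 2(14.01) + 6(16.00) = 187.57 g/mol.
n(CuSO4·5H2O) = 411.2 / 249.69 = 1.6468 mol.
Reaction (1): CuSO4·5H2O→CuSO4 ratio 1:1 ⇒ n(CuSO4) = 1.6468 mol.
Reaction (2): CuSO4→Cu ratio 1:1 ⇒ n(Cu) = 1.6468 mol.
Reaction (3): Cu→Cu(NO3)2 ratio 1:1 ⇒ n(Cu(NO3)2) = 1.6468 mol.
Mass of Cu(NO3)2 = 1.6468 × 187.57 = 308.90 g.

308.9 g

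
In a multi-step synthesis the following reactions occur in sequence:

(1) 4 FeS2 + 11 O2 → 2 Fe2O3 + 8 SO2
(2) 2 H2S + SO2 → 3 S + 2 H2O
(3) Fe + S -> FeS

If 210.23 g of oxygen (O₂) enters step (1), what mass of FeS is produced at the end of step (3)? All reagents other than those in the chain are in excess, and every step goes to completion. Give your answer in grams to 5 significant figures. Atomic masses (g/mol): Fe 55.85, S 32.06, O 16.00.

M(O2) = 2(16.00) = 32.00 g/mol.
M(FeS) = 55.85 + 32.06 = 87.91 g/mol.
n(O2) = 210.23 / 32.00 = 6.56969 mol.
Reaction (1): O2→SO2 ratio 11:8 ⇒ n(SO2) = 4.77795 mol.
Reaction (2): SO2→S ratio 1:3 ⇒ n(S) = 14.3339 mol.
Reaction (3): S→FeS ratio 1:1 ⇒ n(FeS) = 14.3339 mol.
Mass of FeS = 14.3339 × 87.91 = 1260.09 g.

1260.1 g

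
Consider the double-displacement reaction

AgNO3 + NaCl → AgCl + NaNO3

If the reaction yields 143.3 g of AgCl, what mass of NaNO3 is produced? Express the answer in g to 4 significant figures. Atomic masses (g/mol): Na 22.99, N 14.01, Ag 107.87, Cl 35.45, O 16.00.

M(AgCl) = 107.87 + 35.45 = 143.32 g/mol.
M(NaNO3) = 22.99 + 14.01 + 3(16.00) = 85.00 g/mol.
n(AgCl) = 143.30 g / 143.32 g/mol = 0.99986 mol.
From the equation the AgCl:NaNO3 mole ratio is 1:1, so n(NaNO3) = 0.99986 × 1/1 = 0.99986 mol.
Mass of NaNO3 = 0.99986 mol × 85.00 g/mol = 84.988 g.

84.99 g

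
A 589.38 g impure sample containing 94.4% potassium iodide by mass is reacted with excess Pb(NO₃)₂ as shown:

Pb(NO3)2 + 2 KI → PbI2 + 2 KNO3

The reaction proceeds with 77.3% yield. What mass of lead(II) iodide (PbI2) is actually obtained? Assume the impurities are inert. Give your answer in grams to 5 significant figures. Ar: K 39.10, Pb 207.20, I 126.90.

597.19 g

Pure KI available = 589.38 g × 0.944 = 556.375 g.
M(KI) = 39.10 + 126.90 = 166.00 g/mol.
M(PbI2) = 207.20 + 2(126.90) = 461.00 g/mol.
n(KI) = 556.375 g / 166.00 g/mol = 3.35165 mol.
From the equation the KI:PbI2 mole ratio is 2:1, so n(PbI2) = 3.35165 × 1/2 = 1.67583 mol.
Mass of PbI2 = 1.67583 mol × 461.00 g/mol = 772.556 g.
Actual mass collected = 772.556 g × 0.773 = 597.186 g.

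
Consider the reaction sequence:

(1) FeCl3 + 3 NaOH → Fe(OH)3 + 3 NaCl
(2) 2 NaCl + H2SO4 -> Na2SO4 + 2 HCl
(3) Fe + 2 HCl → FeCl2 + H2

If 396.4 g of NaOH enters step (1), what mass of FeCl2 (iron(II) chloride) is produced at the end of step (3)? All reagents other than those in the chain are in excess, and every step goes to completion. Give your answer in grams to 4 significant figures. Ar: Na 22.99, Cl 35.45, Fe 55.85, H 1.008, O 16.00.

628.1 g

M(NaOH) = 22.99 + 16.00 + 1.008 = 39.998 g/mol.
M(FeCl2) = 55.85 + 2(35.45) = 126.75 g/mol.
n(NaOH) = 396.4 / 39.998 = 9.9105 mol.
Reaction (1): NaOH→NaCl ratio 3:3 ⇒ n(NaCl) = 9.9105 mol.
Reaction (2): NaCl→HCl ratio 2:2 ⇒ n(HCl) = 9.9105 mol.
Reaction (3): HCl→FeCl2 ratio 2:1 ⇒ n(FeCl2) = 4.9552 mol.
Mass of FeCl2 = 4.9552 × 126.75 = 628.08 g.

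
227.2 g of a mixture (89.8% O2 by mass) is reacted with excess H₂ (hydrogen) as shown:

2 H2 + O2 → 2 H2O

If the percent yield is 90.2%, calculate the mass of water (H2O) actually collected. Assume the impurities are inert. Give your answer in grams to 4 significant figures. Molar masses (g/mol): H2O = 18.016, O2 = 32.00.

207.2 g

Pure O2 available = 227.2 g × 0.898 = 204.03 g.
n(O2) = 204.03 g / 32.00 g/mol = 6.3758 mol.
From the equation the O2:H2O mole ratio is 1:2, so n(H2O) = 6.3758 × 2/1 = 12.752 mol.
Mass of H2O = 12.752 mol × 18.016 g/mol = 229.73 g.
Actual mass collected = 229.73 g × 0.902 = 207.22 g.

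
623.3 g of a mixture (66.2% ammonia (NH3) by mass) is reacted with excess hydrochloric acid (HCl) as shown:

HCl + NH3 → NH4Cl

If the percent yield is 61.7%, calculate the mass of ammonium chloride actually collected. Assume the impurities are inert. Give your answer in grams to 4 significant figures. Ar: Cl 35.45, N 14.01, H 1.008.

799.5 g

Pure NH3 available = 623.3 g × 0.662 = 412.62 g.
M(NH3) = 14.01 + 3(1.008) = 17.034 g/mol.
M(NH4Cl) = 14.01 + 4(1.008) + 35.45 = 53.492 g/mol.
n(NH3) = 412.62 g / 17.034 g/mol = 24.224 mol.
From the equation the NH3:NH4Cl mole ratio is 1:1, so n(NH4Cl) = 24.224 × 1/1 = 24.224 mol.
Mass of NH4Cl = 24.224 mol × 53.492 g/mol = 1295.8 g.
Actual mass collected = 1295.8 g × 0.617 = 799.49 g.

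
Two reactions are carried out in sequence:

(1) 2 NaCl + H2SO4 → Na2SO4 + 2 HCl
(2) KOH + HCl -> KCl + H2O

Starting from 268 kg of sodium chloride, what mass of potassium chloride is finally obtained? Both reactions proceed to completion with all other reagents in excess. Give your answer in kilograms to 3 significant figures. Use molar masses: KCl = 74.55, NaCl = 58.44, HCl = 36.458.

268 kg = 268000 g.
n(NaCl) = 268000 / 58.44 = 4586 mol.
Step 1 gives a 2:2 ratio of NaCl to HCl, so n(HCl) = 4586 mol.
In step 2 the HCl:KCl ratio is 1:1, so n(KCl) = 4586 mol.
Mass of KCl = 4586 × 74.55 = 341900 g = 342 kg.

342 kg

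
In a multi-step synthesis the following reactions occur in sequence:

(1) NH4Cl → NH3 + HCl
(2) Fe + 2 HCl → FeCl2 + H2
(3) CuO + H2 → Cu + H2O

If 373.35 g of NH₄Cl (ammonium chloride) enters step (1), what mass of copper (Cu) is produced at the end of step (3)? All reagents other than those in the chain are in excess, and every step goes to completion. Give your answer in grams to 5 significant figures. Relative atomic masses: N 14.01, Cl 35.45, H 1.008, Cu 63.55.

M(NH4Cl) = 14.01 + 4(1.008) + 35.45 = 53.492 g/mol.
M(Cu) = 63.55 g/mol.
n(NH4Cl) = 373.35 / 53.492 = 6.97955 mol.
Reaction (1): NH4Cl→HCl ratio 1:1 ⇒ n(HCl) = 6.97955 mol.
Reaction (2): HCl→H2 ratio 2:1 ⇒ n(H2) = 3.48977 mol.
Reaction (3): H2→Cu ratio 1:1 ⇒ n(Cu) = 3.48977 mol.
Mass of Cu = 3.48977 × 63.55 = 221.775 g.

221.78 g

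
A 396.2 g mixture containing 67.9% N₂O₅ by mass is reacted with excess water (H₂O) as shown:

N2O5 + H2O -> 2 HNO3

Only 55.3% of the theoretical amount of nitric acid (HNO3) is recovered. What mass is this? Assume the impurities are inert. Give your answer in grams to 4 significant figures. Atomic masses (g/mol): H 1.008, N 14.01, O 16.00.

Pure N2O5 available = 396.2 g × 0.679 = 269.02 g.
M(N2O5) = 2(14.01) + 5(16.00) = 108.02 g/mol.
M(HNO3) = 1.008 + 14.01 + 3(16.00) = 63.018 g/mol.
n(N2O5) = 269.02 g / 108.02 g/mol = 2.4905 mol.
From the equation the N2O5:HNO3 mole ratio is 1:2, so n(HNO3) = 2.4905 × 2/1 = 4.9809 mol.
Mass of HNO3 = 4.9809 mol × 63.018 g/mol = 313.89 g.
Actual mass collected = 313.89 g × 0.553 = 173.58 g.

173.6 g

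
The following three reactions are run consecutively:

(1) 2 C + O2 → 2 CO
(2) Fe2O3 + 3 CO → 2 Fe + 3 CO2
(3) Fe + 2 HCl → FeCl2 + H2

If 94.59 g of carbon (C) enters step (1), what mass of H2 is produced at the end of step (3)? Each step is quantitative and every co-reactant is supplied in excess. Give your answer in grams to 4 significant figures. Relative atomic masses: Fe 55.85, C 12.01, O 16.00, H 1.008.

10.59 g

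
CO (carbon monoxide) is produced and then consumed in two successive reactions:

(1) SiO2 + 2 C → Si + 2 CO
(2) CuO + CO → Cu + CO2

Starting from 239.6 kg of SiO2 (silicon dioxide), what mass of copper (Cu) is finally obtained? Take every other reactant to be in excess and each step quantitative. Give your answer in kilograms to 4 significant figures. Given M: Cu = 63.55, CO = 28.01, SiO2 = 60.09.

239.6 kg = 239600 g.
n(SiO2) = 239600 / 60.09 = 3987.4 mol.
Step 1 gives a 1:2 ratio of SiO2 to CO, so n(CO) = 7974.7 mol.
In step 2 the CO:Cu ratio is 1:1, so n(Cu) = 7974.7 mol.
Mass of Cu = 7974.7 × 63.55 = 506790 g = 506.8 kg.

506.8 kg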